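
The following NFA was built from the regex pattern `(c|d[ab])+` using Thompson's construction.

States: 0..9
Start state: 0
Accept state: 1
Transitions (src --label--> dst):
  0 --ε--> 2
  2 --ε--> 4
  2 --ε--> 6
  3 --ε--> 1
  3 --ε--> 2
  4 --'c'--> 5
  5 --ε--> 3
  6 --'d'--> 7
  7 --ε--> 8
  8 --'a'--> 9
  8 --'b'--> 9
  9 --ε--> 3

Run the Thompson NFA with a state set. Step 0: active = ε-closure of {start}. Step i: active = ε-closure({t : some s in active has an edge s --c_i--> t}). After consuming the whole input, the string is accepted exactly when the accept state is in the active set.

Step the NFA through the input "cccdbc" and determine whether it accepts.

initial (ε-close {0}): {0,2,4,6}
'c' @ 1: {1,2,3,4,5,6}  (accept∈set)
'c' @ 2: {1,2,3,4,5,6}  (accept∈set)
'c' @ 3: {1,2,3,4,5,6}  (accept∈set)
'd' @ 4: {7,8}
'b' @ 5: {1,2,3,4,6,9}  (accept∈set)
'c' @ 6: {1,2,3,4,5,6}  (accept∈set)
final: {1,2,3,4,5,6}; accept 1 in set

Answer: ACCEPT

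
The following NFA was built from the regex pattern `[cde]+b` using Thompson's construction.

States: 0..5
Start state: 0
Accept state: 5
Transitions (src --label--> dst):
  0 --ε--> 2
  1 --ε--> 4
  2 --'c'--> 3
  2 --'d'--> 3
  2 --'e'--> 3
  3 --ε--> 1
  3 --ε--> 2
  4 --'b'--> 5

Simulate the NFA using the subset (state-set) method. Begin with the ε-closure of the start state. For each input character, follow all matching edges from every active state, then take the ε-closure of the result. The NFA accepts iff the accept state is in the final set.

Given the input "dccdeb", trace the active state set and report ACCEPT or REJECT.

start: ε-closure({0}) = {0,2}
'd' @ 1: {1,2,3,4}
'c' @ 2: {1,2,3,4}
'c' @ 3: {1,2,3,4}
'd' @ 4: {1,2,3,4}
'e' @ 5: {1,2,3,4}
'b' @ 6: {5}  (accept∈set)
after full input: {5}  (accept=5 in)

Answer: ACCEPT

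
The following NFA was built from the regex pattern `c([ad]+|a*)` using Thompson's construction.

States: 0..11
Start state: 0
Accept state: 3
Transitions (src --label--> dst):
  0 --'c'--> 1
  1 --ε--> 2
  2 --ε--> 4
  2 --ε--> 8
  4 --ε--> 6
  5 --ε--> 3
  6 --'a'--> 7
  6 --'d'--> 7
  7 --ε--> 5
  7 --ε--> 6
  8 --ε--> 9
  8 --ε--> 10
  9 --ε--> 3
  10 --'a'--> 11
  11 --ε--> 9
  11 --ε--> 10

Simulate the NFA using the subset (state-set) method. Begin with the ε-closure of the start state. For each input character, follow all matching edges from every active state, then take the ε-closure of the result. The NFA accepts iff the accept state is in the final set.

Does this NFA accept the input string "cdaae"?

Answer: REJECT

Steps:
start: ε-closure({0}) = {0}
'c' @ 1: {1,2,3,4,6,8,9,10}  [accepting]
'd' @ 2: {3,5,6,7}  [accepting]
'a' @ 3: {3,5,6,7}  [accepting]
'a' @ 4: {3,5,6,7}  [accepting]
'e' @ 5: {}  — state set empty
after full input: {}  (accept=3 not in)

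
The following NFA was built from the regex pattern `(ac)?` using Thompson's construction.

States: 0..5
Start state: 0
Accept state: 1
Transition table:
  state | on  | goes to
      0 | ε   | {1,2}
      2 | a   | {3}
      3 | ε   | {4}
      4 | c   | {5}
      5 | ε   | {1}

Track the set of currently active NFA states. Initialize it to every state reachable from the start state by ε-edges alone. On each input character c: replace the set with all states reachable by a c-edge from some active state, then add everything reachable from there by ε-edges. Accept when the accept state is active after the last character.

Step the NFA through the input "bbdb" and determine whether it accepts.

Answer: REJECT

Steps:
initial (ε-close {0}): {0,1,2}
'b' @ 1: {}  — state set empty
rest 'bdb' ignored (set empty)
after full input: {}  (accept=1 not in)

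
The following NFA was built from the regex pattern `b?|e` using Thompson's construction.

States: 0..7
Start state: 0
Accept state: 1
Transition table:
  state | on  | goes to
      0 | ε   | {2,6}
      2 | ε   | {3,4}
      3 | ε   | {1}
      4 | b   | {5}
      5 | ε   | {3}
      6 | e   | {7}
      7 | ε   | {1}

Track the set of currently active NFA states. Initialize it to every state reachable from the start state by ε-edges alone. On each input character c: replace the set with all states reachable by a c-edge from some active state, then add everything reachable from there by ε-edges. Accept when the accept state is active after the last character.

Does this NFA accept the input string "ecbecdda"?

Answer: REJECT

Trace:
start: ε-closure({0}) = {0,1,2,3,4,6}
'e' @ 1: {1,7}  ✓accept
'c' @ 2: {}  — dead — no transitions
rest 'becdda' ignored (set empty)
final: {}; accept 1 not in set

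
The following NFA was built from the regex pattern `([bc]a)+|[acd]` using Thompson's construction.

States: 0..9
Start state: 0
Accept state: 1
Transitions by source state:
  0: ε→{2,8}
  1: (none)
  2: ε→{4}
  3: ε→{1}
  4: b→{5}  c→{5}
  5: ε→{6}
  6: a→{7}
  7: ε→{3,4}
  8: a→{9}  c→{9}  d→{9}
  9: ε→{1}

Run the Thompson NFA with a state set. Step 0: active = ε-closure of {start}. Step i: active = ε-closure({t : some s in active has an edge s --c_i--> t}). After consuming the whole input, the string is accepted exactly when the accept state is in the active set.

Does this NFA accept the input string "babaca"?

initial (ε-close {0}): {0,2,4,8}
'b' @ 1: {5,6}
'a' @ 2: {1,3,4,7}  (accept∈set)
'b' @ 3: {5,6}
'a' @ 4: {1,3,4,7}  (accept∈set)
'c' @ 5: {5,6}
'a' @ 6: {1,3,4,7}  (accept∈set)
final: {1,3,4,7}; accept 1 in set

Answer: ACCEPT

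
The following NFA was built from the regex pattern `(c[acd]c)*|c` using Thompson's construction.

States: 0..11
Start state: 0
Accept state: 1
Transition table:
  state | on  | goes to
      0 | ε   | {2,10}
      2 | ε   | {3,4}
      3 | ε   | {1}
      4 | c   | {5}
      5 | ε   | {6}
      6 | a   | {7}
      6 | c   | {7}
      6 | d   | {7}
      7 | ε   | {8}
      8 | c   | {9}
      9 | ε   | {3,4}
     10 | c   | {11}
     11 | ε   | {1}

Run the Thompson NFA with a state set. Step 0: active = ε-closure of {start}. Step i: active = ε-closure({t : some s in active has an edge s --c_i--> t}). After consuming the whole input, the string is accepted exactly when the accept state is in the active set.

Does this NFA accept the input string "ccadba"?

Answer: REJECT

Trace:
S₀ = ε-closure({0}) = {0,1,2,3,4,10}
'c' @ 1: {1,5,6,11}  (accept∈set)
'c' @ 2: {7,8}
'a' @ 3: {}  — state set empty
rest 'dba' ignored (set empty)
after full input: {}  (accept=1 not in)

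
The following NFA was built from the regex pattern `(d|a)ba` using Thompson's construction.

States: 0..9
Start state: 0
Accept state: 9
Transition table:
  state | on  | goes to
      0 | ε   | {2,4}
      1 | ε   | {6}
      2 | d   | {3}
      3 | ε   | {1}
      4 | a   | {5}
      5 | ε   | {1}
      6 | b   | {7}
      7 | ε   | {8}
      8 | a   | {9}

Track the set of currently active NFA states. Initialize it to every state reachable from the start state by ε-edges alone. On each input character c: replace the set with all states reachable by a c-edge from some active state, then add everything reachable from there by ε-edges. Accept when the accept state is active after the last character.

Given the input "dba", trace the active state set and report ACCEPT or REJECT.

Answer: ACCEPT

Steps:
start: ε-closure({0}) = {0,2,4}
'd' @ 1: {1,3,6}
'b' @ 2: {7,8}
'a' @ 3: {9}  [accepting]
final: {9}; accept 9 in set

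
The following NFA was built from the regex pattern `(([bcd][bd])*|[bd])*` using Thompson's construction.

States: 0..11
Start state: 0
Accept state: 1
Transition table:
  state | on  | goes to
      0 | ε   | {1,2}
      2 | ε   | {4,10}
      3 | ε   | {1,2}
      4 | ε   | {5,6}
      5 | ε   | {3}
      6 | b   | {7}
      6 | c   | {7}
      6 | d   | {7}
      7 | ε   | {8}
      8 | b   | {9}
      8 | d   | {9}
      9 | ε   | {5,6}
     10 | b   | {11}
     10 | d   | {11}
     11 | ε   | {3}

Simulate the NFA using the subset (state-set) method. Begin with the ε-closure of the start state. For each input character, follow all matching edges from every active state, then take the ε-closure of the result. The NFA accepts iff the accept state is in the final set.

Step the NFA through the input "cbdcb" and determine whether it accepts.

Answer: ACCEPT

Derivation:
initial (ε-close {0}): {0,1,2,3,4,5,6,10}
'c' @ 1: {7,8}
'b' @ 2: {1,2,3,4,5,6,9,10}  (accept∈set)
'd' @ 3: {1,2,3,4,5,6,7,8,10,11}  (accept∈set)
'c' @ 4: {7,8}
'b' @ 5: {1,2,3,4,5,6,9,10}  (accept∈set)
end set {1,2,3,4,5,6,9,10} — state 1 in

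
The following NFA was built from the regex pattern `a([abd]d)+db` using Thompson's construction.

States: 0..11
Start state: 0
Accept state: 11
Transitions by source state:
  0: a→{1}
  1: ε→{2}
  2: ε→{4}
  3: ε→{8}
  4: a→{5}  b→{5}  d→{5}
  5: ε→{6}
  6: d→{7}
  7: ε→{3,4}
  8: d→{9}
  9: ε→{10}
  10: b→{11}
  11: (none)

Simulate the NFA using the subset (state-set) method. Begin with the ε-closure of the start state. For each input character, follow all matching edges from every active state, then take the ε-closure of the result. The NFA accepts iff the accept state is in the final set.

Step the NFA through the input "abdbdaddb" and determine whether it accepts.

Answer: ACCEPT

Derivation:
start: ε-closure({0}) = {0}
'a' @ 1: {1,2,4}
'b' @ 2: {5,6}
'd' @ 3: {3,4,7,8}
'b' @ 4: {5,6}
'd' @ 5: {3,4,7,8}
'a' @ 6: {5,6}
'd' @ 7: {3,4,7,8}
'd' @ 8: {5,6,9,10}
'b' @ 9: {11}  ✓accept
final: {11}; accept 11 in set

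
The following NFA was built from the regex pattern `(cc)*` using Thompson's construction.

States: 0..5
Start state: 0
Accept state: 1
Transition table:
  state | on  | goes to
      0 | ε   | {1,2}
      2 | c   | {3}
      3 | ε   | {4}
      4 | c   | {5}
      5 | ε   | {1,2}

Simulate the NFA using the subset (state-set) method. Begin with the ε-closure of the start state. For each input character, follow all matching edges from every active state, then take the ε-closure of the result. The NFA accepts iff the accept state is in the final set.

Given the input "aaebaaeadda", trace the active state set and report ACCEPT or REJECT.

S₀ = ε-closure({0}) = {0,1,2}
'a' @ 1: {}  — dead — no transitions
rest 'aebaaeadda' ignored (set empty)
end set {} — state 1 not in

Answer: REJECT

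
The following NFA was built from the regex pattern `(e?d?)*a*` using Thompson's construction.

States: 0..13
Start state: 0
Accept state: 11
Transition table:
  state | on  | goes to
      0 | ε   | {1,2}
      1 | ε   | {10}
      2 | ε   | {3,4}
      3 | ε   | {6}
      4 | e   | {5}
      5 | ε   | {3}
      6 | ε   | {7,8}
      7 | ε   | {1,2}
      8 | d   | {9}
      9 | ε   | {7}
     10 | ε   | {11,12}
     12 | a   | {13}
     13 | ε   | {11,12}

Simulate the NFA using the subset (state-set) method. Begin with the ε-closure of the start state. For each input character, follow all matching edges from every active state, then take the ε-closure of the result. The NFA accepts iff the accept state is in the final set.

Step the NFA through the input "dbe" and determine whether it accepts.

start: ε-closure({0}) = {0,1,2,3,4,6,7,8,10,11,12}
'd' @ 1: {1,2,3,4,6,7,8,9,10,11,12}  ✓accept
'b' @ 2: {}  — no active states
rest 'e' ignored (set empty)
final: {}; accept 11 not in set

Answer: REJECT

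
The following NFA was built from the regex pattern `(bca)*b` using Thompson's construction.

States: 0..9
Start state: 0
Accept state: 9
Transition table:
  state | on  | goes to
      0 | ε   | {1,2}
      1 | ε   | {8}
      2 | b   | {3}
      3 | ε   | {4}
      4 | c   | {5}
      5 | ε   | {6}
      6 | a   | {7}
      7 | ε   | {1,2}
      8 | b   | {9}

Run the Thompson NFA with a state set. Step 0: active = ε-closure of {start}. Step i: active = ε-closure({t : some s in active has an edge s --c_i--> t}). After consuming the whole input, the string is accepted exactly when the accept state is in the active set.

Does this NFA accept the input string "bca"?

S₀ = ε-closure({0}) = {0,1,2,8}
'b' @ 1: {3,4,9}  (accept∈set)
'c' @ 2: {5,6}
'a' @ 3: {1,2,7,8}
final: {1,2,7,8}; accept 9 not in set

Answer: REJECT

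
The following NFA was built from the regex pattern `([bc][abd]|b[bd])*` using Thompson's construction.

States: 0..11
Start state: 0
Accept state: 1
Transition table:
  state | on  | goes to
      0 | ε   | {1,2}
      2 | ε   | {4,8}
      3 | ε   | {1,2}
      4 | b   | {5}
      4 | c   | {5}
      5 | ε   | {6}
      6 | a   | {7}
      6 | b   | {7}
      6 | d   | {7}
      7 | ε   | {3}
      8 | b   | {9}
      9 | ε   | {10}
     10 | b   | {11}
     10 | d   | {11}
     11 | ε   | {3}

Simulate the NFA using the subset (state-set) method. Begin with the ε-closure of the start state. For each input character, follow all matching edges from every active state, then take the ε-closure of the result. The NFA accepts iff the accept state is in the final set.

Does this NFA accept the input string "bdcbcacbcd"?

Answer: ACCEPT

Derivation:
initial (ε-close {0}): {0,1,2,4,8}
'b' @ 1: {5,6,9,10}
'd' @ 2: {1,2,3,4,7,8,11}  [accepting]
'c' @ 3: {5,6}
'b' @ 4: {1,2,3,4,7,8}  [accepting]
'c' @ 5: {5,6}
'a' @ 6: {1,2,3,4,7,8}  [accepting]
'c' @ 7: {5,6}
'b' @ 8: {1,2,3,4,7,8}  [accepting]
'c' @ 9: {5,6}
'd' @ 10: {1,2,3,4,7,8}  [accepting]
final: {1,2,3,4,7,8}; accept 1 in set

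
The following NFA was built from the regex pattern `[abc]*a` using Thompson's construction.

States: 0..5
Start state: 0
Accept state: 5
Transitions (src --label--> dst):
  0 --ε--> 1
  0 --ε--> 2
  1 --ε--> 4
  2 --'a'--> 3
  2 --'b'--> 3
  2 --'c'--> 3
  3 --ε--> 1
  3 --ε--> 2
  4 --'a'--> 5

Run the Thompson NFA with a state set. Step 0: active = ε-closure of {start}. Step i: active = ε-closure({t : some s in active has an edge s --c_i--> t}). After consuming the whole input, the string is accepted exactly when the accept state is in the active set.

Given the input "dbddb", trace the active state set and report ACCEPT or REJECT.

Answer: REJECT

Derivation:
start: ε-closure({0}) = {0,1,2,4}
'd' @ 1: {}  — dead — no transitions
rest 'bddb' ignored (set empty)
final: {}; accept 5 not in set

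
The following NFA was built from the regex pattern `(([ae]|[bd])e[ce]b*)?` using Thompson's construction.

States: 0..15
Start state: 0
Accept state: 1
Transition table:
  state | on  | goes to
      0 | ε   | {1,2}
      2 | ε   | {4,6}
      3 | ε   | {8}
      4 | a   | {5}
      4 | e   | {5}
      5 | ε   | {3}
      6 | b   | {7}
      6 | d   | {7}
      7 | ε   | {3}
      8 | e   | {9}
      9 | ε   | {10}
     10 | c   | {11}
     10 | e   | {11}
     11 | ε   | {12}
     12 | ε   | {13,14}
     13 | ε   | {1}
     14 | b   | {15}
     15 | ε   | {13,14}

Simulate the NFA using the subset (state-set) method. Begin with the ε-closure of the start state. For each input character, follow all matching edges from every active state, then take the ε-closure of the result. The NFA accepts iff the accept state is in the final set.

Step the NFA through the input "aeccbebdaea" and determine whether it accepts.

initial (ε-close {0}): {0,1,2,4,6}
'a' @ 1: {3,5,8}
'e' @ 2: {9,10}
'c' @ 3: {1,11,12,13,14}  (accept∈set)
'c' @ 4: {}  — dead — no transitions
rest 'bebdaea' ignored (set empty)
final: {}; accept 1 not in set

Answer: REJECT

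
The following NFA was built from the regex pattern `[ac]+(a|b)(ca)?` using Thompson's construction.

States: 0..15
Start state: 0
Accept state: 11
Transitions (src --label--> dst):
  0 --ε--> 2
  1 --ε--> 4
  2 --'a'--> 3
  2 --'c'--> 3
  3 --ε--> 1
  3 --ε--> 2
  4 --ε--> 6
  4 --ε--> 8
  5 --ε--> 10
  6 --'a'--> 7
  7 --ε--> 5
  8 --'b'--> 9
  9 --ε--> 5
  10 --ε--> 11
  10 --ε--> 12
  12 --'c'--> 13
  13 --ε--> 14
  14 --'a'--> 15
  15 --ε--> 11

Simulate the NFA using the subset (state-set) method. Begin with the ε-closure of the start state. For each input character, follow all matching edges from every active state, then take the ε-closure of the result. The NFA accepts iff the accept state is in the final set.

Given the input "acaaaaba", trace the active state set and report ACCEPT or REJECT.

Answer: REJECT

Trace:
initial (ε-close {0}): {0,2}
'a' @ 1: {1,2,3,4,6,8}
'c' @ 2: {1,2,3,4,6,8}
'a' @ 3: {1,2,3,4,5,6,7,8,10,11,12}  ✓accept
'a' @ 4: {1,2,3,4,5,6,7,8,10,11,12}  ✓accept
'a' @ 5: {1,2,3,4,5,6,7,8,10,11,12}  ✓accept
'a' @ 6: {1,2,3,4,5,6,7,8,10,11,12}  ✓accept
'b' @ 7: {5,9,10,11,12}  ✓accept
'a' @ 8: {}  — state set empty
after full input: {}  (accept=11 not in)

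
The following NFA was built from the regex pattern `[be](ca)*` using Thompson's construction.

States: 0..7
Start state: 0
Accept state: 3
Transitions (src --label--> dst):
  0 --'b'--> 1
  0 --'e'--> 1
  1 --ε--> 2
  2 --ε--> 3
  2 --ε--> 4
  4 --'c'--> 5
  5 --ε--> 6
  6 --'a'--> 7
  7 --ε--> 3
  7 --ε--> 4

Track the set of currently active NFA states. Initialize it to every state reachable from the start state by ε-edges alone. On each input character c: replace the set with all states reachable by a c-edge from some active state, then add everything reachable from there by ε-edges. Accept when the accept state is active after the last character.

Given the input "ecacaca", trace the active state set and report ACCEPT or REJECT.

Answer: ACCEPT

Trace:
start: ε-closure({0}) = {0}
'e' @ 1: {1,2,3,4}  (accept∈set)
'c' @ 2: {5,6}
'a' @ 3: {3,4,7}  (accept∈set)
'c' @ 4: {5,6}
'a' @ 5: {3,4,7}  (accept∈set)
'c' @ 6: {5,6}
'a' @ 7: {3,4,7}  (accept∈set)
end set {3,4,7} — state 3 in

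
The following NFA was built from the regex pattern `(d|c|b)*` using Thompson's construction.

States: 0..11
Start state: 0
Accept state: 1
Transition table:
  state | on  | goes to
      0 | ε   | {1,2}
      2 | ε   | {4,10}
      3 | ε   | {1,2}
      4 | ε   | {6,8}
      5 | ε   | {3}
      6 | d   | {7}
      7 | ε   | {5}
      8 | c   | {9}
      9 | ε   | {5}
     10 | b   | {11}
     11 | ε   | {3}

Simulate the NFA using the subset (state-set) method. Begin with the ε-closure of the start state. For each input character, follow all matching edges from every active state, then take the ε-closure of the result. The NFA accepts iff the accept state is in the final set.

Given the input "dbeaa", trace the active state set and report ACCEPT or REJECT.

Answer: REJECT

Steps:
S₀ = ε-closure({0}) = {0,1,2,4,6,8,10}
'd' @ 1: {1,2,3,4,5,6,7,8,10}  ✓accept
'b' @ 2: {1,2,3,4,6,8,10,11}  ✓accept
'e' @ 3: {}  — state set empty
rest 'aa' ignored (set empty)
final: {}; accept 1 not in set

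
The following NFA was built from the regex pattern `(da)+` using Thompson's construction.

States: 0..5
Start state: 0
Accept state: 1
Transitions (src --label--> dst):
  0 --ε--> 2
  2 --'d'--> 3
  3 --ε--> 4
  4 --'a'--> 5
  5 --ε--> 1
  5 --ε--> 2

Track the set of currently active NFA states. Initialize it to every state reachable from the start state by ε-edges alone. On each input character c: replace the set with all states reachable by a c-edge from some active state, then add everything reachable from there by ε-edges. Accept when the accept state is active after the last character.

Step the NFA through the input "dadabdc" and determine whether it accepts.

initial (ε-close {0}): {0,2}
'd' @ 1: {3,4}
'a' @ 2: {1,2,5}  ✓accept
'd' @ 3: {3,4}
'a' @ 4: {1,2,5}  ✓accept
'b' @ 5: {}  — state set empty
rest 'dc' ignored (set empty)
after full input: {}  (accept=1 not in)

Answer: REJECT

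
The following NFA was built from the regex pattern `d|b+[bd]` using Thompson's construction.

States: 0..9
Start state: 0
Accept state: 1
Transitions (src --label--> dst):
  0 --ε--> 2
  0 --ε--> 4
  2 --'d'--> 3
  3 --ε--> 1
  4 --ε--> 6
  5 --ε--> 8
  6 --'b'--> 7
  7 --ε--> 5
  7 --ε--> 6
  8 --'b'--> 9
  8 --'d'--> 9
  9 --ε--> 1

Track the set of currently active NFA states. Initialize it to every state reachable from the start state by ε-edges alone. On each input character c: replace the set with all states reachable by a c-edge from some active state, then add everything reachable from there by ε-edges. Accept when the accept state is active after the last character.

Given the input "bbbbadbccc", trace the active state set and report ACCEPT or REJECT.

Answer: REJECT

Trace:
start: ε-closure({0}) = {0,2,4,6}
'b' @ 1: {5,6,7,8}
'b' @ 2: {1,5,6,7,8,9}  [accepting]
'b' @ 3: {1,5,6,7,8,9}  [accepting]
'b' @ 4: {1,5,6,7,8,9}  [accepting]
'a' @ 5: {}  — state set empty
rest 'dbccc' ignored (set empty)
final: {}; accept 1 not in set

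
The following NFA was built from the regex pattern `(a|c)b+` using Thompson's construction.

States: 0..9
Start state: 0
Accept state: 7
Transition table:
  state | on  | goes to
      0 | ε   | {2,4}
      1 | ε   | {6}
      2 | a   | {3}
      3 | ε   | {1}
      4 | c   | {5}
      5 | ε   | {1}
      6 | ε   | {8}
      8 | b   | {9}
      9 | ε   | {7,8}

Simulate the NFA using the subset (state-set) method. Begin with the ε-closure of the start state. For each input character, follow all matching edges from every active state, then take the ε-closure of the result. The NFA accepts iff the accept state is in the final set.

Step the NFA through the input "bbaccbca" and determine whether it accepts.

S₀ = ε-closure({0}) = {0,2,4}
'b' @ 1: {}  — state set empty
rest 'baccbca' ignored (set empty)
final: {}; accept 7 not in set

Answer: REJECT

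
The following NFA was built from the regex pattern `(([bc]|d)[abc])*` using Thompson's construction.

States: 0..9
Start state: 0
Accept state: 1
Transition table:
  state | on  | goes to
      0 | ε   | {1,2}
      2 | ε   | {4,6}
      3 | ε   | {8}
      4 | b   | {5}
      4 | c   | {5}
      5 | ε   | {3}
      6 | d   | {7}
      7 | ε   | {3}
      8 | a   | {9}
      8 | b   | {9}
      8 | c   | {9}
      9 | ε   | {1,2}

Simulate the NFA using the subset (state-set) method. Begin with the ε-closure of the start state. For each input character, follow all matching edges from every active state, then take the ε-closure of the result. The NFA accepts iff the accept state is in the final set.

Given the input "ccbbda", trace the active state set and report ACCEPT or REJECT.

Answer: ACCEPT

Trace:
S₀ = ε-closure({0}) = {0,1,2,4,6}
'c' @ 1: {3,5,8}
'c' @ 2: {1,2,4,6,9}  ✓accept
'b' @ 3: {3,5,8}
'b' @ 4: {1,2,4,6,9}  ✓accept
'd' @ 5: {3,7,8}
'a' @ 6: {1,2,4,6,9}  ✓accept
final: {1,2,4,6,9}; accept 1 in set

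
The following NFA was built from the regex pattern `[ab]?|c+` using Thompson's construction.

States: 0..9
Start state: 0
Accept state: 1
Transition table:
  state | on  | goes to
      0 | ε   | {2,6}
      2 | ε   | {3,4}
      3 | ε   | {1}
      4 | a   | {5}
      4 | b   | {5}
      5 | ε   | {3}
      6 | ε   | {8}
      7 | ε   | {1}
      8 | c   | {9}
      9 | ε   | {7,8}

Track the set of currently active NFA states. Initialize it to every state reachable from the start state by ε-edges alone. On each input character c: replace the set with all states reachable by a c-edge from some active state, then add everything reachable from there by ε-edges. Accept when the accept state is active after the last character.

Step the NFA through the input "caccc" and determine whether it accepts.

initial (ε-close {0}): {0,1,2,3,4,6,8}
'c' @ 1: {1,7,8,9}  ✓accept
'a' @ 2: {}  — dead — no transitions
rest 'ccc' ignored (set empty)
final: {}; accept 1 not in set

Answer: REJECT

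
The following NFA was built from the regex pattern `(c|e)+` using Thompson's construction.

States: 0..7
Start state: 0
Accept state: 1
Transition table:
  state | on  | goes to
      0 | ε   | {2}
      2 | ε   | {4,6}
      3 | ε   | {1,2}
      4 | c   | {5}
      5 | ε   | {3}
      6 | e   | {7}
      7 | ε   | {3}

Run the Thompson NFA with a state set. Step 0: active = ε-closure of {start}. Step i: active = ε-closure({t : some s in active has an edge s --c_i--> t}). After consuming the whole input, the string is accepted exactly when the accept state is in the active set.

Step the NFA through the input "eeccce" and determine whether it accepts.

start: ε-closure({0}) = {0,2,4,6}
'e' @ 1: {1,2,3,4,6,7}  [accepting]
'e' @ 2: {1,2,3,4,6,7}  [accepting]
'c' @ 3: {1,2,3,4,5,6}  [accepting]
'c' @ 4: {1,2,3,4,5,6}  [accepting]
'c' @ 5: {1,2,3,4,5,6}  [accepting]
'e' @ 6: {1,2,3,4,6,7}  [accepting]
final: {1,2,3,4,6,7}; accept 1 in set

Answer: ACCEPT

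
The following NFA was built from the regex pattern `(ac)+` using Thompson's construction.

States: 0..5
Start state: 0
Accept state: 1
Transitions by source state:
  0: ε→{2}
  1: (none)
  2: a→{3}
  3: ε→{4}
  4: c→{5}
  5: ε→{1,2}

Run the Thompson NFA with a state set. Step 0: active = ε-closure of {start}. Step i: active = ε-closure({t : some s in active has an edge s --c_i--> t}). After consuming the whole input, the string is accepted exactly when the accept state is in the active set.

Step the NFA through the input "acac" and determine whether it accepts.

S₀ = ε-closure({0}) = {0,2}
'a' @ 1: {3,4}
'c' @ 2: {1,2,5}  (accept∈set)
'a' @ 3: {3,4}
'c' @ 4: {1,2,5}  (accept∈set)
after full input: {1,2,5}  (accept=1 in)

Answer: ACCEPT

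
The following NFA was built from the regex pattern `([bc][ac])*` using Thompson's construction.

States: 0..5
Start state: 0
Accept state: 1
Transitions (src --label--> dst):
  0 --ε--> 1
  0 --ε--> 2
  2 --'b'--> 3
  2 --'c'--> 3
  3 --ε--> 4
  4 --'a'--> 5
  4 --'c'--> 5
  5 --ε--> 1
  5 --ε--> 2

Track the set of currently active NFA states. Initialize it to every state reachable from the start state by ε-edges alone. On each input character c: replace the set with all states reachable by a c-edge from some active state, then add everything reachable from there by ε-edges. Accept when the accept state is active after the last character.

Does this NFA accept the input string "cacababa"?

S₀ = ε-closure({0}) = {0,1,2}
'c' @ 1: {3,4}
'a' @ 2: {1,2,5}  [accepting]
'c' @ 3: {3,4}
'a' @ 4: {1,2,5}  [accepting]
'b' @ 5: {3,4}
'a' @ 6: {1,2,5}  [accepting]
'b' @ 7: {3,4}
'a' @ 8: {1,2,5}  [accepting]
after full input: {1,2,5}  (accept=1 in)

Answer: ACCEPT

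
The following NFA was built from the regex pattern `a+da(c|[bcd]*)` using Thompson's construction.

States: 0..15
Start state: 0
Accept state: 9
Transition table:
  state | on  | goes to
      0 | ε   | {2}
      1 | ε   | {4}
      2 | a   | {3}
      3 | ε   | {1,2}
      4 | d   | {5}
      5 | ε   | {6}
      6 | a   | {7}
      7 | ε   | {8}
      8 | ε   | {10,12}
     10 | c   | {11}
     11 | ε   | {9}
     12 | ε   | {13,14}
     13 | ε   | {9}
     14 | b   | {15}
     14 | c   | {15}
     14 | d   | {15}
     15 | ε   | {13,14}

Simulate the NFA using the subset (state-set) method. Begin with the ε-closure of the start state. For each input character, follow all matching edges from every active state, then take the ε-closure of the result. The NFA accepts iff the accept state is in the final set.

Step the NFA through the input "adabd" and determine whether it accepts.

Answer: ACCEPT

Derivation:
S₀ = ε-closure({0}) = {0,2}
'a' @ 1: {1,2,3,4}
'd' @ 2: {5,6}
'a' @ 3: {7,8,9,10,12,13,14}  [accepting]
'b' @ 4: {9,13,14,15}  [accepting]
'd' @ 5: {9,13,14,15}  [accepting]
end set {9,13,14,15} — state 9 in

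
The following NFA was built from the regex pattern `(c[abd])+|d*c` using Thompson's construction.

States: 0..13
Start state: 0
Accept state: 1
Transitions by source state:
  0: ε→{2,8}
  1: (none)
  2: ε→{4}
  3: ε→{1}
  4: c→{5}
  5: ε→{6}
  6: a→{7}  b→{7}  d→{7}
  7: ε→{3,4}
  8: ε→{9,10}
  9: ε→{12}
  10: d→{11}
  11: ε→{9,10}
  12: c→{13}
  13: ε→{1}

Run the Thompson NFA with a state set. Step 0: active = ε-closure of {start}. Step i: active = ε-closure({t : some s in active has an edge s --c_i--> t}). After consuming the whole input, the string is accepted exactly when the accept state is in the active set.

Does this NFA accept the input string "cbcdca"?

S₀ = ε-closure({0}) = {0,2,4,8,9,10,12}
'c' @ 1: {1,5,6,13}  ✓accept
'b' @ 2: {1,3,4,7}  ✓accept
'c' @ 3: {5,6}
'd' @ 4: {1,3,4,7}  ✓accept
'c' @ 5: {5,6}
'a' @ 6: {1,3,4,7}  ✓accept
final: {1,3,4,7}; accept 1 in set

Answer: ACCEPT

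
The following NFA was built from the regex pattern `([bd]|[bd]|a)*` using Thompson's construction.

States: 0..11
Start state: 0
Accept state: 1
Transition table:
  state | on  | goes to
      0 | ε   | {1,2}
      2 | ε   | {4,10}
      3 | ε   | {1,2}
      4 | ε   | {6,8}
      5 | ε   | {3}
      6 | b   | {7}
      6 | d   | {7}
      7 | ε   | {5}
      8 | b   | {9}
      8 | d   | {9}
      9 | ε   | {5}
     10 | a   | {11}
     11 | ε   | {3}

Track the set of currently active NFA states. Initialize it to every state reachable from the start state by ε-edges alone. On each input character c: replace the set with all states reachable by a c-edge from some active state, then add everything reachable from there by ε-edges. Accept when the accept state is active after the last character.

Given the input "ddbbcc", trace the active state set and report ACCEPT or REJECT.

Answer: REJECT

Steps:
initial (ε-close {0}): {0,1,2,4,6,8,10}
'd' @ 1: {1,2,3,4,5,6,7,8,9,10}  [accepting]
'd' @ 2: {1,2,3,4,5,6,7,8,9,10}  [accepting]
'b' @ 3: {1,2,3,4,5,6,7,8,9,10}  [accepting]
'b' @ 4: {1,2,3,4,5,6,7,8,9,10}  [accepting]
'c' @ 5: {}  — state set empty
rest 'c' ignored (set empty)
after full input: {}  (accept=1 not in)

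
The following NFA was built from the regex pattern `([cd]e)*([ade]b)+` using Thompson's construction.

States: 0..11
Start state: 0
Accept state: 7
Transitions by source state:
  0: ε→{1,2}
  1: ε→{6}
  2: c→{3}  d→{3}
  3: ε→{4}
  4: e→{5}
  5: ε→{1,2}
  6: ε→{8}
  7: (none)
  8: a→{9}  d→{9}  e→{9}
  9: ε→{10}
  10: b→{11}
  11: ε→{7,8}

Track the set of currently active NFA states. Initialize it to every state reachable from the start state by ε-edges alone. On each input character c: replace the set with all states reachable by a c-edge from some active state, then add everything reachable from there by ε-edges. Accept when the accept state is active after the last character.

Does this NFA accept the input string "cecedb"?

S₀ = ε-closure({0}) = {0,1,2,6,8}
'c' @ 1: {3,4}
'e' @ 2: {1,2,5,6,8}
'c' @ 3: {3,4}
'e' @ 4: {1,2,5,6,8}
'd' @ 5: {3,4,9,10}
'b' @ 6: {7,8,11}  [accepting]
after full input: {7,8,11}  (accept=7 in)

Answer: ACCEPT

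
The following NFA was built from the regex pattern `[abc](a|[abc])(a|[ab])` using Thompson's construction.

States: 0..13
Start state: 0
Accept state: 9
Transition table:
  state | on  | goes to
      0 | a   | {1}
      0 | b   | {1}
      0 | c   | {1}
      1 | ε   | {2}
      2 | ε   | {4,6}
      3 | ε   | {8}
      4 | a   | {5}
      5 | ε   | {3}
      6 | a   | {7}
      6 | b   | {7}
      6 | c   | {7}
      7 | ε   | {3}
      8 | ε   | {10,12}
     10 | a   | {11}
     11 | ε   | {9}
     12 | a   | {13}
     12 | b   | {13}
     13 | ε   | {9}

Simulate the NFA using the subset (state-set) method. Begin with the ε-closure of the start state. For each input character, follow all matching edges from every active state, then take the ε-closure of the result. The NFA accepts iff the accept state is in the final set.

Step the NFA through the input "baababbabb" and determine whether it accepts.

Answer: REJECT

Derivation:
start: ε-closure({0}) = {0}
'b' @ 1: {1,2,4,6}
'a' @ 2: {3,5,7,8,10,12}
'a' @ 3: {9,11,13}  [accepting]
'b' @ 4: {}  — state set empty
rest 'abbabb' ignored (set empty)
end set {} — state 9 not in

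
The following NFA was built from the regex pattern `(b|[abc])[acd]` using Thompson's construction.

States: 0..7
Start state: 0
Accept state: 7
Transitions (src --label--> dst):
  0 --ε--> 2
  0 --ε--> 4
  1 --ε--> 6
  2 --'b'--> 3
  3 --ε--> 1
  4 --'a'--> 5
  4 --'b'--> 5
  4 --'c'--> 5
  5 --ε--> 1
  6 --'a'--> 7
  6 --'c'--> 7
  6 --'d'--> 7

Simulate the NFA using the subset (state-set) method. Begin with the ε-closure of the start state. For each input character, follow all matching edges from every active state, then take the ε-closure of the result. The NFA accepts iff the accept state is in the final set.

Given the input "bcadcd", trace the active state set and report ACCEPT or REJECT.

Answer: REJECT

Steps:
S₀ = ε-closure({0}) = {0,2,4}
'b' @ 1: {1,3,5,6}
'c' @ 2: {7}  ✓accept
'a' @ 3: {}  — dead — no transitions
rest 'dcd' ignored (set empty)
after full input: {}  (accept=7 not in)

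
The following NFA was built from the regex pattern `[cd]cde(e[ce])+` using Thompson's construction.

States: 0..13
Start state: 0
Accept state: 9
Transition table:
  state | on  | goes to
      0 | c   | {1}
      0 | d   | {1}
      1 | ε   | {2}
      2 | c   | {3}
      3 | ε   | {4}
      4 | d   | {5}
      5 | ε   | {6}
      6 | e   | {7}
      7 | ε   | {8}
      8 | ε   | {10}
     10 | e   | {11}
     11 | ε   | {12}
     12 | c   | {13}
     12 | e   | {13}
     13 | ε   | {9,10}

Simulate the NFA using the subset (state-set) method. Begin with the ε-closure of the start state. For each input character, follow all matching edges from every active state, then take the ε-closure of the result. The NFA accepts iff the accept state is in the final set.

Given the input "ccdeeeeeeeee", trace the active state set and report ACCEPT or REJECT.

Answer: ACCEPT

Trace:
S₀ = ε-closure({0}) = {0}
'c' @ 1: {1,2}
'c' @ 2: {3,4}
'd' @ 3: {5,6}
'e' @ 4: {7,8,10}
'e' @ 5: {11,12}
'e' @ 6: {9,10,13}  (accept∈set)
'e' @ 7: {11,12}
'e' @ 8: {9,10,13}  (accept∈set)
'e' @ 9: {11,12}
'e' @ 10: {9,10,13}  (accept∈set)
'e' @ 11: {11,12}
'e' @ 12: {9,10,13}  (accept∈set)
end set {9,10,13} — state 9 in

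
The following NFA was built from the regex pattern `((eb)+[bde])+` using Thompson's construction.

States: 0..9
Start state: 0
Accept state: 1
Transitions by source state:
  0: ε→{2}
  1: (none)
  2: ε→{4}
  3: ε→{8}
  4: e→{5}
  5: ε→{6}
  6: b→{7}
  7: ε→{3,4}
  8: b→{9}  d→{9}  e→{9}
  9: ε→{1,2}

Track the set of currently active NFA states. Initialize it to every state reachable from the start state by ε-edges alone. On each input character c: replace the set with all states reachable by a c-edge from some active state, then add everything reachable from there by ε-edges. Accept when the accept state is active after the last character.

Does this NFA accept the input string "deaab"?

Answer: REJECT

Trace:
initial (ε-close {0}): {0,2,4}
'd' @ 1: {}  — dead — no transitions
rest 'eaab' ignored (set empty)
end set {} — state 1 not in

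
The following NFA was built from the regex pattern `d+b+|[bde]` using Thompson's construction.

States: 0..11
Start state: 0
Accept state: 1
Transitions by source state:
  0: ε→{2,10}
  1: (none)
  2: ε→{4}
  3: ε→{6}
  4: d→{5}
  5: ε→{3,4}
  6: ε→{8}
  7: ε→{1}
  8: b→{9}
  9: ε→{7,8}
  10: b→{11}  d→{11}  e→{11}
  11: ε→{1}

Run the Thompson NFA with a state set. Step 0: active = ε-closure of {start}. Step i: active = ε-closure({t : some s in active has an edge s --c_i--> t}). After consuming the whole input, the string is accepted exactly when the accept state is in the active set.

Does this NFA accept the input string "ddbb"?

Answer: ACCEPT

Derivation:
initial (ε-close {0}): {0,2,4,10}
'd' @ 1: {1,3,4,5,6,8,11}  [accepting]
'd' @ 2: {3,4,5,6,8}
'b' @ 3: {1,7,8,9}  [accepting]
'b' @ 4: {1,7,8,9}  [accepting]
final: {1,7,8,9}; accept 1 in set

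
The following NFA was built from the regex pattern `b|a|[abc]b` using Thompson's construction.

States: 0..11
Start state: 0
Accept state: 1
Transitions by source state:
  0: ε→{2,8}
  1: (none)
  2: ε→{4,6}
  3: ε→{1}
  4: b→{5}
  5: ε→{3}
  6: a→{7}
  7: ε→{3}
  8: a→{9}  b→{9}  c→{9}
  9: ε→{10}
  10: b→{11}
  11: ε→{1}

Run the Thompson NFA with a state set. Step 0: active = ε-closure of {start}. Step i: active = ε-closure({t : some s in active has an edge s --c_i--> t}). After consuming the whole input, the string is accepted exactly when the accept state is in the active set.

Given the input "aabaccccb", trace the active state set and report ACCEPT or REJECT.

start: ε-closure({0}) = {0,2,4,6,8}
'a' @ 1: {1,3,7,9,10}  (accept∈set)
'a' @ 2: {}  — state set empty
rest 'baccccb' ignored (set empty)
final: {}; accept 1 not in set

Answer: REJECT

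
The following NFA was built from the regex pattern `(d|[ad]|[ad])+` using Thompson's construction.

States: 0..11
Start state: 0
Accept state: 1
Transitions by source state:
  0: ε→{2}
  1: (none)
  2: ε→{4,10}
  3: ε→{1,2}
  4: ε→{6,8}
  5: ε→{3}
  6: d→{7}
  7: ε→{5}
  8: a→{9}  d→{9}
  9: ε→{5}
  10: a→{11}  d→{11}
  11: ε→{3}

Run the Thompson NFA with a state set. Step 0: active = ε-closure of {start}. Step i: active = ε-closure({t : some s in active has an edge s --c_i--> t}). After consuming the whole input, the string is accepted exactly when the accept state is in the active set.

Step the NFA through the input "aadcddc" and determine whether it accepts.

Answer: REJECT

Steps:
S₀ = ε-closure({0}) = {0,2,4,6,8,10}
'a' @ 1: {1,2,3,4,5,6,8,9,10,11}  [accepting]
'a' @ 2: {1,2,3,4,5,6,8,9,10,11}  [accepting]
'd' @ 3: {1,2,3,4,5,6,7,8,9,10,11}  [accepting]
'c' @ 4: {}  — dead — no transitions
rest 'ddc' ignored (set empty)
final: {}; accept 1 not in set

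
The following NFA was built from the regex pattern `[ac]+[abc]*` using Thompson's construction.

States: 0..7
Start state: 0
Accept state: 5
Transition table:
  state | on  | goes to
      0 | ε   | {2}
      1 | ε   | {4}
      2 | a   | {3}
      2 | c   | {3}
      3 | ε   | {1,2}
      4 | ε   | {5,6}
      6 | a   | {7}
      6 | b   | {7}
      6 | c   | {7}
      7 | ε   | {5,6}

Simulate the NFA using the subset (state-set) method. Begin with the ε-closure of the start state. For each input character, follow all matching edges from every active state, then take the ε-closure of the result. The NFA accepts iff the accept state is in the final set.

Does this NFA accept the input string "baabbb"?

Answer: REJECT

Trace:
start: ε-closure({0}) = {0,2}
'b' @ 1: {}  — state set empty
rest 'aabbb' ignored (set empty)
final: {}; accept 5 not in set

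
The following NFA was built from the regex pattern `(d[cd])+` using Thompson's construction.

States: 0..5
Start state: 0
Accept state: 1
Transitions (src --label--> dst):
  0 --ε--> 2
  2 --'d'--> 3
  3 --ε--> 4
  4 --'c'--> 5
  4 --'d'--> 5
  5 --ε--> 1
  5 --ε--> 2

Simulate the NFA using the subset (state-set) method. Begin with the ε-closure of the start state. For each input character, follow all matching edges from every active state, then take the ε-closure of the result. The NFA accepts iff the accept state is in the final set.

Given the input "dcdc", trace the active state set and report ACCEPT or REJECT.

Answer: ACCEPT

Trace:
initial (ε-close {0}): {0,2}
'd' @ 1: {3,4}
'c' @ 2: {1,2,5}  [accepting]
'd' @ 3: {3,4}
'c' @ 4: {1,2,5}  [accepting]
after full input: {1,2,5}  (accept=1 in)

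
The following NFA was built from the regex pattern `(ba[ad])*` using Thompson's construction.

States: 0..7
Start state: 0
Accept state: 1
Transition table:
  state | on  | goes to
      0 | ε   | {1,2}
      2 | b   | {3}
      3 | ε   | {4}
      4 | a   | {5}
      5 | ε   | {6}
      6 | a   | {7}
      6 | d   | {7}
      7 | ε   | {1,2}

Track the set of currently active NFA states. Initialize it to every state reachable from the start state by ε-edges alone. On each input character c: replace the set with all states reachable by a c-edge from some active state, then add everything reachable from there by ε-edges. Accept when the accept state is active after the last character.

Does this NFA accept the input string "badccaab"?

Answer: REJECT

Steps:
start: ε-closure({0}) = {0,1,2}
'b' @ 1: {3,4}
'a' @ 2: {5,6}
'd' @ 3: {1,2,7}  (accept∈set)
'c' @ 4: {}  — dead — no transitions
rest 'caab' ignored (set empty)
end set {} — state 1 not in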